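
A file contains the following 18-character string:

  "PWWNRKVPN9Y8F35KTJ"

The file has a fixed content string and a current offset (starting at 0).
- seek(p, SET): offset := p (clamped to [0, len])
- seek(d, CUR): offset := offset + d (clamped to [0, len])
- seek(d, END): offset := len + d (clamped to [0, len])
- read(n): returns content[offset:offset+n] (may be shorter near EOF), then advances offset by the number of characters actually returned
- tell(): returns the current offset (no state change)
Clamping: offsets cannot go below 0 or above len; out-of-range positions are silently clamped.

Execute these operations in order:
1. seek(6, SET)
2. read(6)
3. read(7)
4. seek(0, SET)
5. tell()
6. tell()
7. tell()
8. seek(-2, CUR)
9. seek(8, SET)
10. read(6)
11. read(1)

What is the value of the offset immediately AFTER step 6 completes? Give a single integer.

Answer: 0

Derivation:
After 1 (seek(6, SET)): offset=6
After 2 (read(6)): returned 'VPN9Y8', offset=12
After 3 (read(7)): returned 'F35KTJ', offset=18
After 4 (seek(0, SET)): offset=0
After 5 (tell()): offset=0
After 6 (tell()): offset=0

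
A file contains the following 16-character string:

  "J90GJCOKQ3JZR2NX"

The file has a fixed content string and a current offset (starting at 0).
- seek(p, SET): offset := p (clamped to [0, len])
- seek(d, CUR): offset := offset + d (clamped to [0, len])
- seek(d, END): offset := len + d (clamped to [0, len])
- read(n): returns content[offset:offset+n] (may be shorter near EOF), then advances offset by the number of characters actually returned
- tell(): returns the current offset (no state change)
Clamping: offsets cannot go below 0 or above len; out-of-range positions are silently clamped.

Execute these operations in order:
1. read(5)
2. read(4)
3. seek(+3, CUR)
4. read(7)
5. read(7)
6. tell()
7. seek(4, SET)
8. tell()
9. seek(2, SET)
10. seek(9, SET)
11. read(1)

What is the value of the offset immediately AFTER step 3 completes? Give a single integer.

Answer: 12

Derivation:
After 1 (read(5)): returned 'J90GJ', offset=5
After 2 (read(4)): returned 'COKQ', offset=9
After 3 (seek(+3, CUR)): offset=12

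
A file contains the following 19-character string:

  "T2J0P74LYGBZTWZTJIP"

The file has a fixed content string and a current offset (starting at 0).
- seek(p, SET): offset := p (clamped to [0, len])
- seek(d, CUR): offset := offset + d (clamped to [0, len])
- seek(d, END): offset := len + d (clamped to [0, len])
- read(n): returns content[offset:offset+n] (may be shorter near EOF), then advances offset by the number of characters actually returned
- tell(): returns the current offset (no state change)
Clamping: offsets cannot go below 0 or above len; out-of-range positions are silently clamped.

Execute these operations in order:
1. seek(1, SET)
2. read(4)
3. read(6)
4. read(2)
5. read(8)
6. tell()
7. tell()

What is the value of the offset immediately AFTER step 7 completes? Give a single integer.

Answer: 19

Derivation:
After 1 (seek(1, SET)): offset=1
After 2 (read(4)): returned '2J0P', offset=5
After 3 (read(6)): returned '74LYGB', offset=11
After 4 (read(2)): returned 'ZT', offset=13
After 5 (read(8)): returned 'WZTJIP', offset=19
After 6 (tell()): offset=19
After 7 (tell()): offset=19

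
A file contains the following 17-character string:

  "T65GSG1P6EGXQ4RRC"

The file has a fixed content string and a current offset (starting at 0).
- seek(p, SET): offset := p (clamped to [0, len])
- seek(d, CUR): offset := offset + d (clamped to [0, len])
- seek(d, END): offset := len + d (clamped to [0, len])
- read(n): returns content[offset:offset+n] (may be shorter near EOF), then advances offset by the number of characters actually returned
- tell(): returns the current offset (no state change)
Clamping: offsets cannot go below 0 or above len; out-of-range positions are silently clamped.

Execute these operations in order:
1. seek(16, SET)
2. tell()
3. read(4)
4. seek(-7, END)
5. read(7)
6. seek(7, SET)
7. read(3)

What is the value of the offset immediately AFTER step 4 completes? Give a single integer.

After 1 (seek(16, SET)): offset=16
After 2 (tell()): offset=16
After 3 (read(4)): returned 'C', offset=17
After 4 (seek(-7, END)): offset=10

Answer: 10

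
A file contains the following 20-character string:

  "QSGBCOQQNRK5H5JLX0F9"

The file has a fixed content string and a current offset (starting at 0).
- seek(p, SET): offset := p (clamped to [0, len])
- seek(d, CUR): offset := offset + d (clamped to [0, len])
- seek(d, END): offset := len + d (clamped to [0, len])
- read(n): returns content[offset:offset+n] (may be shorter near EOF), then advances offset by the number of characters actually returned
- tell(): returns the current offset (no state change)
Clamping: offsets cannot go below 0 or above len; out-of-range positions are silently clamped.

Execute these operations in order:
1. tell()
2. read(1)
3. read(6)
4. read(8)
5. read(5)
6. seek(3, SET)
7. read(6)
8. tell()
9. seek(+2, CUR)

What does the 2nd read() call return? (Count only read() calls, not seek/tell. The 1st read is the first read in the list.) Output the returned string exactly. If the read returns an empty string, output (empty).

Answer: SGBCOQ

Derivation:
After 1 (tell()): offset=0
After 2 (read(1)): returned 'Q', offset=1
After 3 (read(6)): returned 'SGBCOQ', offset=7
After 4 (read(8)): returned 'QNRK5H5J', offset=15
After 5 (read(5)): returned 'LX0F9', offset=20
After 6 (seek(3, SET)): offset=3
After 7 (read(6)): returned 'BCOQQN', offset=9
After 8 (tell()): offset=9
After 9 (seek(+2, CUR)): offset=11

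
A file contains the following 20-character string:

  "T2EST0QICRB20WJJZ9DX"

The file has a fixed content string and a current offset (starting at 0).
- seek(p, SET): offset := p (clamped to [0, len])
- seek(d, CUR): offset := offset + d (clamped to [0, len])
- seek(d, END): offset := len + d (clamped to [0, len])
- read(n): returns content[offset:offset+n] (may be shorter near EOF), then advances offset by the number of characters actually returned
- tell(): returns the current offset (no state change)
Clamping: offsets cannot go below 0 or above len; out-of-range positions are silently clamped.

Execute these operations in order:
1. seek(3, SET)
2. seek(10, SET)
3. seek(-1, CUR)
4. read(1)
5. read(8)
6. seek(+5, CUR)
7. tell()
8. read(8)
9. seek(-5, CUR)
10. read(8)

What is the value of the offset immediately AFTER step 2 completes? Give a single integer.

After 1 (seek(3, SET)): offset=3
After 2 (seek(10, SET)): offset=10

Answer: 10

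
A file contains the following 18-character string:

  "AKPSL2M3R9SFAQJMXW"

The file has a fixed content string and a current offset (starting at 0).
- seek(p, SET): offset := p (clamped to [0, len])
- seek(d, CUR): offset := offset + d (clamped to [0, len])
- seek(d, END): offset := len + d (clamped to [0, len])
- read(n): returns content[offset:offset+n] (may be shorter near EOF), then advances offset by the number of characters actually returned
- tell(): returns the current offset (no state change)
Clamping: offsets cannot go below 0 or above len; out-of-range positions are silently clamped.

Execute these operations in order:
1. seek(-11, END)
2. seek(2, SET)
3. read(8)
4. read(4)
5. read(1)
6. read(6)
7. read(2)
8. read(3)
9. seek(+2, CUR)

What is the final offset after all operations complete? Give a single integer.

After 1 (seek(-11, END)): offset=7
After 2 (seek(2, SET)): offset=2
After 3 (read(8)): returned 'PSL2M3R9', offset=10
After 4 (read(4)): returned 'SFAQ', offset=14
After 5 (read(1)): returned 'J', offset=15
After 6 (read(6)): returned 'MXW', offset=18
After 7 (read(2)): returned '', offset=18
After 8 (read(3)): returned '', offset=18
After 9 (seek(+2, CUR)): offset=18

Answer: 18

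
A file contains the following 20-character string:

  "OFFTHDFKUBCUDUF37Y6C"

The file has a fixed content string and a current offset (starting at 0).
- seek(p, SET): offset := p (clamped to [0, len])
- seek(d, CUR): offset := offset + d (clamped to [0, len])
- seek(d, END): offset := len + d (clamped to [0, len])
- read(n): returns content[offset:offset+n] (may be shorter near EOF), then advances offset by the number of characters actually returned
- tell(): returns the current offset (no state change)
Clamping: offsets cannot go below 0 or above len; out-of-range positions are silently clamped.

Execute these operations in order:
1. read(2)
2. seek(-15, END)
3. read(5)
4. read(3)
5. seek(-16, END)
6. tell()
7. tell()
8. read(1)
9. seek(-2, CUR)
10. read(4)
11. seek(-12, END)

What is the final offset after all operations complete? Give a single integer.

Answer: 8

Derivation:
After 1 (read(2)): returned 'OF', offset=2
After 2 (seek(-15, END)): offset=5
After 3 (read(5)): returned 'DFKUB', offset=10
After 4 (read(3)): returned 'CUD', offset=13
After 5 (seek(-16, END)): offset=4
After 6 (tell()): offset=4
After 7 (tell()): offset=4
After 8 (read(1)): returned 'H', offset=5
After 9 (seek(-2, CUR)): offset=3
After 10 (read(4)): returned 'THDF', offset=7
After 11 (seek(-12, END)): offset=8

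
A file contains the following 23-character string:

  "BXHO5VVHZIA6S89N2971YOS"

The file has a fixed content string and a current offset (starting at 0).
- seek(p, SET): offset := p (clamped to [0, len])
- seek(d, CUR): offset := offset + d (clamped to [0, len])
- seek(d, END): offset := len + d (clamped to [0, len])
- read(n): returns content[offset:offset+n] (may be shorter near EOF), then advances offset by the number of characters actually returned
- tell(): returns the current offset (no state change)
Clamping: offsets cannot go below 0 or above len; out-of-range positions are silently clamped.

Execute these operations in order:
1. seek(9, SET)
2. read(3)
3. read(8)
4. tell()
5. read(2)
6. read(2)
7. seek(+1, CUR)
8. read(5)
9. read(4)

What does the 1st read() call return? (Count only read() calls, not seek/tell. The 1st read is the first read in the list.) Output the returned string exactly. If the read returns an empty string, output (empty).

Answer: IA6

Derivation:
After 1 (seek(9, SET)): offset=9
After 2 (read(3)): returned 'IA6', offset=12
After 3 (read(8)): returned 'S89N2971', offset=20
After 4 (tell()): offset=20
After 5 (read(2)): returned 'YO', offset=22
After 6 (read(2)): returned 'S', offset=23
After 7 (seek(+1, CUR)): offset=23
After 8 (read(5)): returned '', offset=23
After 9 (read(4)): returned '', offset=23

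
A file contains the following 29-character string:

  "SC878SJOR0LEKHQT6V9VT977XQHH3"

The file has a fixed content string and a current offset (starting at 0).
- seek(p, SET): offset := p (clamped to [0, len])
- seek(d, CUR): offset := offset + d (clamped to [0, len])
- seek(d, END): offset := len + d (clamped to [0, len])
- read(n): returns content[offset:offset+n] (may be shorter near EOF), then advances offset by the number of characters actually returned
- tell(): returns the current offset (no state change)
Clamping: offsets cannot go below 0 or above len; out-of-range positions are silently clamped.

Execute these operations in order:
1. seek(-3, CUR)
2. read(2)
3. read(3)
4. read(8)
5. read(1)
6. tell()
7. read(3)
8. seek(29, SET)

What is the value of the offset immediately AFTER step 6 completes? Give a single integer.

After 1 (seek(-3, CUR)): offset=0
After 2 (read(2)): returned 'SC', offset=2
After 3 (read(3)): returned '878', offset=5
After 4 (read(8)): returned 'SJOR0LEK', offset=13
After 5 (read(1)): returned 'H', offset=14
After 6 (tell()): offset=14

Answer: 14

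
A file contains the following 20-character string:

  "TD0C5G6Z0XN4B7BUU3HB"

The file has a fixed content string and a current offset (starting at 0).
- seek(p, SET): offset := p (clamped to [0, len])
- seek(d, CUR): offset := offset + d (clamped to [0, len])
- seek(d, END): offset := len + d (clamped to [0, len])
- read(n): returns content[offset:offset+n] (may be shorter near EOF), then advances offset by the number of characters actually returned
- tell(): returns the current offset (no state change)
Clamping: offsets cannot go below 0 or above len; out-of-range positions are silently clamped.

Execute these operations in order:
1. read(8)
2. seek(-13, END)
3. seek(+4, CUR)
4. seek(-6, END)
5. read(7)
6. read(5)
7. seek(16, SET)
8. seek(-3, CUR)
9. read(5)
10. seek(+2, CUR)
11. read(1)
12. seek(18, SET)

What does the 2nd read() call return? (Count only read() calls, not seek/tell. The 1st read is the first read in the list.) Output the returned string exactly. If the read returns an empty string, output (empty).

Answer: BUU3HB

Derivation:
After 1 (read(8)): returned 'TD0C5G6Z', offset=8
After 2 (seek(-13, END)): offset=7
After 3 (seek(+4, CUR)): offset=11
After 4 (seek(-6, END)): offset=14
After 5 (read(7)): returned 'BUU3HB', offset=20
After 6 (read(5)): returned '', offset=20
After 7 (seek(16, SET)): offset=16
After 8 (seek(-3, CUR)): offset=13
After 9 (read(5)): returned '7BUU3', offset=18
After 10 (seek(+2, CUR)): offset=20
After 11 (read(1)): returned '', offset=20
After 12 (seek(18, SET)): offset=18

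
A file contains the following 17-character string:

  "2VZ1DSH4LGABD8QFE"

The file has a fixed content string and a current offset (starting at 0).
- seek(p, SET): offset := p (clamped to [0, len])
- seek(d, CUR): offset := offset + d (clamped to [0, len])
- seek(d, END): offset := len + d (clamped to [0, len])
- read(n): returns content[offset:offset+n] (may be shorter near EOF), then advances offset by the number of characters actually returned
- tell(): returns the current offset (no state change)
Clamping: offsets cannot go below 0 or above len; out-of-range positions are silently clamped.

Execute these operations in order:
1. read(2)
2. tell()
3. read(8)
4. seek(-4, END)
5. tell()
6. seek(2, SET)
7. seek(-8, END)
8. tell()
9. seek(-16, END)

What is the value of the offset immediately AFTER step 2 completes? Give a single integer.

After 1 (read(2)): returned '2V', offset=2
After 2 (tell()): offset=2

Answer: 2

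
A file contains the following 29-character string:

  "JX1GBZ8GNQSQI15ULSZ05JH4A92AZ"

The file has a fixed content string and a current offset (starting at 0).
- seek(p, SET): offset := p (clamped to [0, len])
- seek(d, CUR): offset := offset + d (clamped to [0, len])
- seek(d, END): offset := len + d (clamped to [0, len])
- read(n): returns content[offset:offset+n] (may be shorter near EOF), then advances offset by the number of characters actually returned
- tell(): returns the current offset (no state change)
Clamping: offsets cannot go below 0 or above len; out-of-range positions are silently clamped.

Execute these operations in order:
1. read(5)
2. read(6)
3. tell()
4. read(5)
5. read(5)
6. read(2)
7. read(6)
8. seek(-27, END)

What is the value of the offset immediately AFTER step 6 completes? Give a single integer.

Answer: 23

Derivation:
After 1 (read(5)): returned 'JX1GB', offset=5
After 2 (read(6)): returned 'Z8GNQS', offset=11
After 3 (tell()): offset=11
After 4 (read(5)): returned 'QI15U', offset=16
After 5 (read(5)): returned 'LSZ05', offset=21
After 6 (read(2)): returned 'JH', offset=23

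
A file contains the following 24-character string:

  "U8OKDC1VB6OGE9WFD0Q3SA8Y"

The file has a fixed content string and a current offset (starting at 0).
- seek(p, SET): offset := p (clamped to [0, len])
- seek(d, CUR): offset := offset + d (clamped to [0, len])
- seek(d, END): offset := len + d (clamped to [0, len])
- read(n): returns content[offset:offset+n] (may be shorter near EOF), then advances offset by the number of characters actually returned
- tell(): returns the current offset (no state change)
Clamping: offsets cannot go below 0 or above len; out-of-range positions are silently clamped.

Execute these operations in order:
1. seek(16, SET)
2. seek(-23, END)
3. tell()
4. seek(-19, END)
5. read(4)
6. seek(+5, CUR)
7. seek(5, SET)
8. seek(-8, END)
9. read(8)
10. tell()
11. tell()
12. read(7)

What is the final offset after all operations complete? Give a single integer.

After 1 (seek(16, SET)): offset=16
After 2 (seek(-23, END)): offset=1
After 3 (tell()): offset=1
After 4 (seek(-19, END)): offset=5
After 5 (read(4)): returned 'C1VB', offset=9
After 6 (seek(+5, CUR)): offset=14
After 7 (seek(5, SET)): offset=5
After 8 (seek(-8, END)): offset=16
After 9 (read(8)): returned 'D0Q3SA8Y', offset=24
After 10 (tell()): offset=24
After 11 (tell()): offset=24
After 12 (read(7)): returned '', offset=24

Answer: 24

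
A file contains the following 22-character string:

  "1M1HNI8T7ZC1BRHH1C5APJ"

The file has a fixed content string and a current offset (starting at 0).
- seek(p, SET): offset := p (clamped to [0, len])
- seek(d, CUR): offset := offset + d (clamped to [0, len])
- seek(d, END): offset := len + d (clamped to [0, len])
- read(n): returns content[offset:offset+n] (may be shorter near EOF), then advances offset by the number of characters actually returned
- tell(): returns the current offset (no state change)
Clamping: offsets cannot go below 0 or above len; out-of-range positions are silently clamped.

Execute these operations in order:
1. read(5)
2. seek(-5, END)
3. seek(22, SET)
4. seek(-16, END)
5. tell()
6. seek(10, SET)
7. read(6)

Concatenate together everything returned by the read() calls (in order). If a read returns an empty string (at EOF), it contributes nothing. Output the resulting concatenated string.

Answer: 1M1HNC1BRHH

Derivation:
After 1 (read(5)): returned '1M1HN', offset=5
After 2 (seek(-5, END)): offset=17
After 3 (seek(22, SET)): offset=22
After 4 (seek(-16, END)): offset=6
After 5 (tell()): offset=6
After 6 (seek(10, SET)): offset=10
After 7 (read(6)): returned 'C1BRHH', offset=16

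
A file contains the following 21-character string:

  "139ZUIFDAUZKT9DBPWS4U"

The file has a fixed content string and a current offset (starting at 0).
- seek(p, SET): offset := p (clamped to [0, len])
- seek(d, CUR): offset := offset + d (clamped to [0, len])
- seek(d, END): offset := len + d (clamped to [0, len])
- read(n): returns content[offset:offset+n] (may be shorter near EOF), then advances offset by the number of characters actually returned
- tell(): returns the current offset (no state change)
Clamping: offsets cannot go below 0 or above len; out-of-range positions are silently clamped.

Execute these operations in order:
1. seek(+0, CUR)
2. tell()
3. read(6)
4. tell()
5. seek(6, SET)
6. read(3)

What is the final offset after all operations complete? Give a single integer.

Answer: 9

Derivation:
After 1 (seek(+0, CUR)): offset=0
After 2 (tell()): offset=0
After 3 (read(6)): returned '139ZUI', offset=6
After 4 (tell()): offset=6
After 5 (seek(6, SET)): offset=6
After 6 (read(3)): returned 'FDA', offset=9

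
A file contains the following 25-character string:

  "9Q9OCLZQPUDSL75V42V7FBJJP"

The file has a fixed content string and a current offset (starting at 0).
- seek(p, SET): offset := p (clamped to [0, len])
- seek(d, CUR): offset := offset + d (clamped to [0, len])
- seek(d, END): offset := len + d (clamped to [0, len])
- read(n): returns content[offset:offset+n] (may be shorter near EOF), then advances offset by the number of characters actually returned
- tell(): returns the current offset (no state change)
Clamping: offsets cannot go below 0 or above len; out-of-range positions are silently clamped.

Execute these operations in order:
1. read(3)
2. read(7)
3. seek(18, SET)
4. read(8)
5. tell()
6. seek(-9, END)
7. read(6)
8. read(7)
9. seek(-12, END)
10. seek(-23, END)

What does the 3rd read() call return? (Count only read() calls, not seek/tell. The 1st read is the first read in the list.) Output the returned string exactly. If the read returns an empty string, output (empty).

After 1 (read(3)): returned '9Q9', offset=3
After 2 (read(7)): returned 'OCLZQPU', offset=10
After 3 (seek(18, SET)): offset=18
After 4 (read(8)): returned 'V7FBJJP', offset=25
After 5 (tell()): offset=25
After 6 (seek(-9, END)): offset=16
After 7 (read(6)): returned '42V7FB', offset=22
After 8 (read(7)): returned 'JJP', offset=25
After 9 (seek(-12, END)): offset=13
After 10 (seek(-23, END)): offset=2

Answer: V7FBJJP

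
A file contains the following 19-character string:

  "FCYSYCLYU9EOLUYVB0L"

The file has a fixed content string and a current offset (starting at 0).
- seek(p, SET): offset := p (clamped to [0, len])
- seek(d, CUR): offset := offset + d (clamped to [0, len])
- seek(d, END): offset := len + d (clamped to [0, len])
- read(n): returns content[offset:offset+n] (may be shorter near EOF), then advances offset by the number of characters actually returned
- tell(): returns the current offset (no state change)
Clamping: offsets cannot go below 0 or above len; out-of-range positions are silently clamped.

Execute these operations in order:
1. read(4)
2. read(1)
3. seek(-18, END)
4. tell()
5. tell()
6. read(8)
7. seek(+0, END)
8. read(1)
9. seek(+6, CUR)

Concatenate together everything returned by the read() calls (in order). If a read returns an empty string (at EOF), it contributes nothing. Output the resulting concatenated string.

Answer: FCYSYCYSYCLYU

Derivation:
After 1 (read(4)): returned 'FCYS', offset=4
After 2 (read(1)): returned 'Y', offset=5
After 3 (seek(-18, END)): offset=1
After 4 (tell()): offset=1
After 5 (tell()): offset=1
After 6 (read(8)): returned 'CYSYCLYU', offset=9
After 7 (seek(+0, END)): offset=19
After 8 (read(1)): returned '', offset=19
After 9 (seek(+6, CUR)): offset=19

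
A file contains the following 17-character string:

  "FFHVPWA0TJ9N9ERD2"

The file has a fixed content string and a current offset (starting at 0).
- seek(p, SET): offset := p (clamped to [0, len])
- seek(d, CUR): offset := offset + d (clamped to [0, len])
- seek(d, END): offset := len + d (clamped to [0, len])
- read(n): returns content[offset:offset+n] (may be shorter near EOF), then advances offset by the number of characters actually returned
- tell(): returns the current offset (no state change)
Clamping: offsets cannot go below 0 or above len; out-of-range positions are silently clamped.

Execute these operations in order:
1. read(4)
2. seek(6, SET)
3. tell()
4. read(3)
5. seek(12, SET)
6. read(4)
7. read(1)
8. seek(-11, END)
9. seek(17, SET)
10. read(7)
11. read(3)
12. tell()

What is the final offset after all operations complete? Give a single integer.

Answer: 17

Derivation:
After 1 (read(4)): returned 'FFHV', offset=4
After 2 (seek(6, SET)): offset=6
After 3 (tell()): offset=6
After 4 (read(3)): returned 'A0T', offset=9
After 5 (seek(12, SET)): offset=12
After 6 (read(4)): returned '9ERD', offset=16
After 7 (read(1)): returned '2', offset=17
After 8 (seek(-11, END)): offset=6
After 9 (seek(17, SET)): offset=17
After 10 (read(7)): returned '', offset=17
After 11 (read(3)): returned '', offset=17
After 12 (tell()): offset=17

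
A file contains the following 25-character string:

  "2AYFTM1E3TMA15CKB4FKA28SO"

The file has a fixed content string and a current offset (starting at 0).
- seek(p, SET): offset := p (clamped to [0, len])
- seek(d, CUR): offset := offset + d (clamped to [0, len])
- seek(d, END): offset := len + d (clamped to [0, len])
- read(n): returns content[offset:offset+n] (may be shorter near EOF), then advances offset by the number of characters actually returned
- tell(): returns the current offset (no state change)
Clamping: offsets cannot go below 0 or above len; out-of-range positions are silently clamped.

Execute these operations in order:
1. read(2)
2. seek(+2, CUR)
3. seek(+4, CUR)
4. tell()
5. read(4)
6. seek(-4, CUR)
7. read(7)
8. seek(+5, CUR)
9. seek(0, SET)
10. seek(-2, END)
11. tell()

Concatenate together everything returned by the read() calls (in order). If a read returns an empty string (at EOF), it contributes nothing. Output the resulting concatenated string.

Answer: 2A3TMA3TMA15C

Derivation:
After 1 (read(2)): returned '2A', offset=2
After 2 (seek(+2, CUR)): offset=4
After 3 (seek(+4, CUR)): offset=8
After 4 (tell()): offset=8
After 5 (read(4)): returned '3TMA', offset=12
After 6 (seek(-4, CUR)): offset=8
After 7 (read(7)): returned '3TMA15C', offset=15
After 8 (seek(+5, CUR)): offset=20
After 9 (seek(0, SET)): offset=0
After 10 (seek(-2, END)): offset=23
After 11 (tell()): offset=23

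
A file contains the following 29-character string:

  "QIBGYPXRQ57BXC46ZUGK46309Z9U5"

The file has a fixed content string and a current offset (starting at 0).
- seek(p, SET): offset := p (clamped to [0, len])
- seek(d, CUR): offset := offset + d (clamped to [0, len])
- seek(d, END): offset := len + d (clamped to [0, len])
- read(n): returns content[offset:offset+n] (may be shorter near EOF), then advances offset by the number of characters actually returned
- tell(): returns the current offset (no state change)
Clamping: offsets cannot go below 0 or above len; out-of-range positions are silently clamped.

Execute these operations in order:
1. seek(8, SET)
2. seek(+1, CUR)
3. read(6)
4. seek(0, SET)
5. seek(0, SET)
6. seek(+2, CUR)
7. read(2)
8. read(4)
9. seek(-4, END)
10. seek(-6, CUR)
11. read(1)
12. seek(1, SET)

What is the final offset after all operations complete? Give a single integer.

After 1 (seek(8, SET)): offset=8
After 2 (seek(+1, CUR)): offset=9
After 3 (read(6)): returned '57BXC4', offset=15
After 4 (seek(0, SET)): offset=0
After 5 (seek(0, SET)): offset=0
After 6 (seek(+2, CUR)): offset=2
After 7 (read(2)): returned 'BG', offset=4
After 8 (read(4)): returned 'YPXR', offset=8
After 9 (seek(-4, END)): offset=25
After 10 (seek(-6, CUR)): offset=19
After 11 (read(1)): returned 'K', offset=20
After 12 (seek(1, SET)): offset=1

Answer: 1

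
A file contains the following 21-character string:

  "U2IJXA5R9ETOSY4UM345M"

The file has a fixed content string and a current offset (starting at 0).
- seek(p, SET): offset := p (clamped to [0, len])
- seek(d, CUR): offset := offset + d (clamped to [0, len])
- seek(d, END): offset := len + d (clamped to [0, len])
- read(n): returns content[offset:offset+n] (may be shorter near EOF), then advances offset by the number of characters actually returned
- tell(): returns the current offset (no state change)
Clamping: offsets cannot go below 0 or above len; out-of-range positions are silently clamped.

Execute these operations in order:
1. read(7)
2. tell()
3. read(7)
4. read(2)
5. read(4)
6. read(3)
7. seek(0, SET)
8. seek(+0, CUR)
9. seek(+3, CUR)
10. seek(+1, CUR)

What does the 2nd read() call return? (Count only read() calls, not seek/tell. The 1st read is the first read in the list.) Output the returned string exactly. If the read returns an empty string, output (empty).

After 1 (read(7)): returned 'U2IJXA5', offset=7
After 2 (tell()): offset=7
After 3 (read(7)): returned 'R9ETOSY', offset=14
After 4 (read(2)): returned '4U', offset=16
After 5 (read(4)): returned 'M345', offset=20
After 6 (read(3)): returned 'M', offset=21
After 7 (seek(0, SET)): offset=0
After 8 (seek(+0, CUR)): offset=0
After 9 (seek(+3, CUR)): offset=3
After 10 (seek(+1, CUR)): offset=4

Answer: R9ETOSY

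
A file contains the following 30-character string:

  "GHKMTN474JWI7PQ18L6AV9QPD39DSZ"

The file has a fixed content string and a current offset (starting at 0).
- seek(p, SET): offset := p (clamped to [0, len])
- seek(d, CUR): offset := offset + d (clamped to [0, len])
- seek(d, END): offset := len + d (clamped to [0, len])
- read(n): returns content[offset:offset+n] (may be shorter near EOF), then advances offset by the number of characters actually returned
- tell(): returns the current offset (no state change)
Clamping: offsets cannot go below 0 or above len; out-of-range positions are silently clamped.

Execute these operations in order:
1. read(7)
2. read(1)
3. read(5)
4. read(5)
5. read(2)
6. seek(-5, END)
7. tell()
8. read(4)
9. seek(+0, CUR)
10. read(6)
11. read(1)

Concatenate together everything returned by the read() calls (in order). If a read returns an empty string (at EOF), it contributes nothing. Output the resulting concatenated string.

Answer: GHKMTN474JWI7PQ18L6A39DSZ

Derivation:
After 1 (read(7)): returned 'GHKMTN4', offset=7
After 2 (read(1)): returned '7', offset=8
After 3 (read(5)): returned '4JWI7', offset=13
After 4 (read(5)): returned 'PQ18L', offset=18
After 5 (read(2)): returned '6A', offset=20
After 6 (seek(-5, END)): offset=25
After 7 (tell()): offset=25
After 8 (read(4)): returned '39DS', offset=29
After 9 (seek(+0, CUR)): offset=29
After 10 (read(6)): returned 'Z', offset=30
After 11 (read(1)): returned '', offset=30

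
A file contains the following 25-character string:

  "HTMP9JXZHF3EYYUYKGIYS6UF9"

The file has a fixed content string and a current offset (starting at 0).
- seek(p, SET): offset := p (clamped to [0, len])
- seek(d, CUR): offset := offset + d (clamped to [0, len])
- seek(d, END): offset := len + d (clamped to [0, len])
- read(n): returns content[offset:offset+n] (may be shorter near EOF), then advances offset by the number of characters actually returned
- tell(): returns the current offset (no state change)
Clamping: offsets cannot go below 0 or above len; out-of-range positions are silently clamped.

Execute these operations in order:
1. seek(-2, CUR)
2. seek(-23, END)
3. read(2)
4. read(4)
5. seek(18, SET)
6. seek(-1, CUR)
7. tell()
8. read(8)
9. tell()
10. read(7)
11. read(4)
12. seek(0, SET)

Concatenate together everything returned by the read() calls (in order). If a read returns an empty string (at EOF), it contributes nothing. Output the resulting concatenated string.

After 1 (seek(-2, CUR)): offset=0
After 2 (seek(-23, END)): offset=2
After 3 (read(2)): returned 'MP', offset=4
After 4 (read(4)): returned '9JXZ', offset=8
After 5 (seek(18, SET)): offset=18
After 6 (seek(-1, CUR)): offset=17
After 7 (tell()): offset=17
After 8 (read(8)): returned 'GIYS6UF9', offset=25
After 9 (tell()): offset=25
After 10 (read(7)): returned '', offset=25
After 11 (read(4)): returned '', offset=25
After 12 (seek(0, SET)): offset=0

Answer: MP9JXZGIYS6UF9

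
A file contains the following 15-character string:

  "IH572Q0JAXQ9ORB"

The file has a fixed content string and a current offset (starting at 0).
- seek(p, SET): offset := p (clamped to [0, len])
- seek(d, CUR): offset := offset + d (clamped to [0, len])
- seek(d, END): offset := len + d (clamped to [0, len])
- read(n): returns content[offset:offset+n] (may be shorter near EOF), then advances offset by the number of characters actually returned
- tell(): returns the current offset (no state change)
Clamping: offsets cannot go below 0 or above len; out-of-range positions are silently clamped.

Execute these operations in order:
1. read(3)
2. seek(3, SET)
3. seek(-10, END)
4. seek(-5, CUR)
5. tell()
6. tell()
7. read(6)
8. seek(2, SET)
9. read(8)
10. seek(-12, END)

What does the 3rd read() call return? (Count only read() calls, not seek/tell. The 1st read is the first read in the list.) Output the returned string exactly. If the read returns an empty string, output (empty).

After 1 (read(3)): returned 'IH5', offset=3
After 2 (seek(3, SET)): offset=3
After 3 (seek(-10, END)): offset=5
After 4 (seek(-5, CUR)): offset=0
After 5 (tell()): offset=0
After 6 (tell()): offset=0
After 7 (read(6)): returned 'IH572Q', offset=6
After 8 (seek(2, SET)): offset=2
After 9 (read(8)): returned '572Q0JAX', offset=10
After 10 (seek(-12, END)): offset=3

Answer: 572Q0JAX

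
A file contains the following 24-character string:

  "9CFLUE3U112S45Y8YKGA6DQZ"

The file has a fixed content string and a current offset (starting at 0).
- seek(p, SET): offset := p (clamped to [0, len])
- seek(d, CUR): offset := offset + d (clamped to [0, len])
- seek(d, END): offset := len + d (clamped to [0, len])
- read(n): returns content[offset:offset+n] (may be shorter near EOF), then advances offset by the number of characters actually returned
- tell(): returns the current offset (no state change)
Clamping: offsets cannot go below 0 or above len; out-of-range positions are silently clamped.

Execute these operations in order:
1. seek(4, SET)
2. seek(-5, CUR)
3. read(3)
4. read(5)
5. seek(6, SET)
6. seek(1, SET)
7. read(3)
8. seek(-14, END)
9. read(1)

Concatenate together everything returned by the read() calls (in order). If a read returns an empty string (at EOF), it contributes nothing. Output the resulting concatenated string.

Answer: 9CFLUE3UCFL2

Derivation:
After 1 (seek(4, SET)): offset=4
After 2 (seek(-5, CUR)): offset=0
After 3 (read(3)): returned '9CF', offset=3
After 4 (read(5)): returned 'LUE3U', offset=8
After 5 (seek(6, SET)): offset=6
After 6 (seek(1, SET)): offset=1
After 7 (read(3)): returned 'CFL', offset=4
After 8 (seek(-14, END)): offset=10
After 9 (read(1)): returned '2', offset=11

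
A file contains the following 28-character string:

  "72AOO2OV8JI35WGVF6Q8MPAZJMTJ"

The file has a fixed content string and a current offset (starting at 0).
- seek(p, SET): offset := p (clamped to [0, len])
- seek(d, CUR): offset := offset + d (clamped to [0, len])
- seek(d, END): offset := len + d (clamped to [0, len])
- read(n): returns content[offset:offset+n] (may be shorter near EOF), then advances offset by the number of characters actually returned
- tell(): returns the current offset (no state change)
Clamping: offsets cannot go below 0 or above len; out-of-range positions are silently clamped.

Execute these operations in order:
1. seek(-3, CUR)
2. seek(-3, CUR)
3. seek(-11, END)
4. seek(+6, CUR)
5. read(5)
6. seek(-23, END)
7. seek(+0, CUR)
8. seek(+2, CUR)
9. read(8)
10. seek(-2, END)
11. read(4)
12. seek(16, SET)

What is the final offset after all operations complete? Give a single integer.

After 1 (seek(-3, CUR)): offset=0
After 2 (seek(-3, CUR)): offset=0
After 3 (seek(-11, END)): offset=17
After 4 (seek(+6, CUR)): offset=23
After 5 (read(5)): returned 'ZJMTJ', offset=28
After 6 (seek(-23, END)): offset=5
After 7 (seek(+0, CUR)): offset=5
After 8 (seek(+2, CUR)): offset=7
After 9 (read(8)): returned 'V8JI35WG', offset=15
After 10 (seek(-2, END)): offset=26
After 11 (read(4)): returned 'TJ', offset=28
After 12 (seek(16, SET)): offset=16

Answer: 16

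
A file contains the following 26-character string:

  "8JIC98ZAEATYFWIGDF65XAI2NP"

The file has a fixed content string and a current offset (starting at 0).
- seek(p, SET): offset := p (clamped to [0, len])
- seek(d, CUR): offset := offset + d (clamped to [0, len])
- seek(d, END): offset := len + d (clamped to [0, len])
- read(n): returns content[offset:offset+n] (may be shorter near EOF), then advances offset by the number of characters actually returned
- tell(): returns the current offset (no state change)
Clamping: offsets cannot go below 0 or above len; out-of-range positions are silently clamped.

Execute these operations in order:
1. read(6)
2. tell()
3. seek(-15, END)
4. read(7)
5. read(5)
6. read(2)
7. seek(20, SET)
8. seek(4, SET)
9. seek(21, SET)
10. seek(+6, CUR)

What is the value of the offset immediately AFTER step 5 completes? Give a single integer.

After 1 (read(6)): returned '8JIC98', offset=6
After 2 (tell()): offset=6
After 3 (seek(-15, END)): offset=11
After 4 (read(7)): returned 'YFWIGDF', offset=18
After 5 (read(5)): returned '65XAI', offset=23

Answer: 23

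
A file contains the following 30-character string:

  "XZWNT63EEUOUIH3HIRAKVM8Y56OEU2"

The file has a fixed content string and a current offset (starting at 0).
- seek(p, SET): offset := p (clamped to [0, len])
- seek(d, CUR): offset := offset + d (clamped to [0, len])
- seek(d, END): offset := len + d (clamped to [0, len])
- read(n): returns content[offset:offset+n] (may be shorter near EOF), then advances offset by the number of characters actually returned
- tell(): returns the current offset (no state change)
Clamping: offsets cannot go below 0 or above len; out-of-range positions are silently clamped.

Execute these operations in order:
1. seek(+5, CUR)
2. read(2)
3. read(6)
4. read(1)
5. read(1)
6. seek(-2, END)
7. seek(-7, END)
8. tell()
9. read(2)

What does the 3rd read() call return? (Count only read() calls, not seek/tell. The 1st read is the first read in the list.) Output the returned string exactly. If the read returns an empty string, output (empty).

After 1 (seek(+5, CUR)): offset=5
After 2 (read(2)): returned '63', offset=7
After 3 (read(6)): returned 'EEUOUI', offset=13
After 4 (read(1)): returned 'H', offset=14
After 5 (read(1)): returned '3', offset=15
After 6 (seek(-2, END)): offset=28
After 7 (seek(-7, END)): offset=23
After 8 (tell()): offset=23
After 9 (read(2)): returned 'Y5', offset=25

Answer: H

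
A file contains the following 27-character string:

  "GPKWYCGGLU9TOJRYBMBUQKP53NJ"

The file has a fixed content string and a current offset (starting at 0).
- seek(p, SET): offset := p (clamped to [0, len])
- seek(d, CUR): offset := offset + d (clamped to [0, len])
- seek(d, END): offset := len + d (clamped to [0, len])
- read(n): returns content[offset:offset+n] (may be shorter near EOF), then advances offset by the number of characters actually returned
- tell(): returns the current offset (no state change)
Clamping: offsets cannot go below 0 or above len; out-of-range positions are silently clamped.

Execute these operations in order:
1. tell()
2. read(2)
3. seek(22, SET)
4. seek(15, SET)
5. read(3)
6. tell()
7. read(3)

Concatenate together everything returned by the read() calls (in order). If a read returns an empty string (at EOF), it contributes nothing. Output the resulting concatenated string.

Answer: GPYBMBUQ

Derivation:
After 1 (tell()): offset=0
After 2 (read(2)): returned 'GP', offset=2
After 3 (seek(22, SET)): offset=22
After 4 (seek(15, SET)): offset=15
After 5 (read(3)): returned 'YBM', offset=18
After 6 (tell()): offset=18
After 7 (read(3)): returned 'BUQ', offset=21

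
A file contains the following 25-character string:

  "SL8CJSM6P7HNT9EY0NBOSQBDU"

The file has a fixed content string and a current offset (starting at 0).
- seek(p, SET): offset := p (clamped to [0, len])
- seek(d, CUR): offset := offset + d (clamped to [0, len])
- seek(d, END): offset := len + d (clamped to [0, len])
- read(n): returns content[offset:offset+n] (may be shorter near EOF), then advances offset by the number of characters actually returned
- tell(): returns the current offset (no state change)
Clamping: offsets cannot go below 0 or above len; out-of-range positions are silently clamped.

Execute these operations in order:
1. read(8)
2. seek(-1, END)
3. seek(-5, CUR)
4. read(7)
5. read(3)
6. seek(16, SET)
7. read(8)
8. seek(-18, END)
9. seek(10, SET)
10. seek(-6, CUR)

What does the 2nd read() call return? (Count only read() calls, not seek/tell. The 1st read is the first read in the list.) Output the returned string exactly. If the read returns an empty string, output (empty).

Answer: OSQBDU

Derivation:
After 1 (read(8)): returned 'SL8CJSM6', offset=8
After 2 (seek(-1, END)): offset=24
After 3 (seek(-5, CUR)): offset=19
After 4 (read(7)): returned 'OSQBDU', offset=25
After 5 (read(3)): returned '', offset=25
After 6 (seek(16, SET)): offset=16
After 7 (read(8)): returned '0NBOSQBD', offset=24
After 8 (seek(-18, END)): offset=7
After 9 (seek(10, SET)): offset=10
After 10 (seek(-6, CUR)): offset=4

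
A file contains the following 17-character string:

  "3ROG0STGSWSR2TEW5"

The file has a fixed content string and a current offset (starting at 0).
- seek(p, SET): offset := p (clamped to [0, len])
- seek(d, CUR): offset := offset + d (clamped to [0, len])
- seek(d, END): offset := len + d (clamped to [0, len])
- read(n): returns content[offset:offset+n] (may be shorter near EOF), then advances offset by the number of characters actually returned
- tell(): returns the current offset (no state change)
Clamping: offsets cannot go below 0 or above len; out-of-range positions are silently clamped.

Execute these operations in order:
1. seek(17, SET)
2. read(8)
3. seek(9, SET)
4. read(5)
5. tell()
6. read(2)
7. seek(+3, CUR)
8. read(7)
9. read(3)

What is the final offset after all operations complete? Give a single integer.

After 1 (seek(17, SET)): offset=17
After 2 (read(8)): returned '', offset=17
After 3 (seek(9, SET)): offset=9
After 4 (read(5)): returned 'WSR2T', offset=14
After 5 (tell()): offset=14
After 6 (read(2)): returned 'EW', offset=16
After 7 (seek(+3, CUR)): offset=17
After 8 (read(7)): returned '', offset=17
After 9 (read(3)): returned '', offset=17

Answer: 17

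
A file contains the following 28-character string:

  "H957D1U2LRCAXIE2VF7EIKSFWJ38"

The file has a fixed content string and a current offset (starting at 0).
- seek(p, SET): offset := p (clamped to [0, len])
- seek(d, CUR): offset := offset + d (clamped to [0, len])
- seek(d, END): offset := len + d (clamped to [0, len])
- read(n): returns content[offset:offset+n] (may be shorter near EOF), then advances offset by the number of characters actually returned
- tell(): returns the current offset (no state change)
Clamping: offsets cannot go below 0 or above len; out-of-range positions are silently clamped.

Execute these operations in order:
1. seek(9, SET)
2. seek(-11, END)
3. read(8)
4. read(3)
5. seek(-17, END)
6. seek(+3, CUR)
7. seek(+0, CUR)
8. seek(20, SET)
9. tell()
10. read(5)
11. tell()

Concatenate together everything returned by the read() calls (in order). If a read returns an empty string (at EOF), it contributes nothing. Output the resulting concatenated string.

Answer: F7EIKSFWJ38IKSFW

Derivation:
After 1 (seek(9, SET)): offset=9
After 2 (seek(-11, END)): offset=17
After 3 (read(8)): returned 'F7EIKSFW', offset=25
After 4 (read(3)): returned 'J38', offset=28
After 5 (seek(-17, END)): offset=11
After 6 (seek(+3, CUR)): offset=14
After 7 (seek(+0, CUR)): offset=14
After 8 (seek(20, SET)): offset=20
After 9 (tell()): offset=20
After 10 (read(5)): returned 'IKSFW', offset=25
After 11 (tell()): offset=25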